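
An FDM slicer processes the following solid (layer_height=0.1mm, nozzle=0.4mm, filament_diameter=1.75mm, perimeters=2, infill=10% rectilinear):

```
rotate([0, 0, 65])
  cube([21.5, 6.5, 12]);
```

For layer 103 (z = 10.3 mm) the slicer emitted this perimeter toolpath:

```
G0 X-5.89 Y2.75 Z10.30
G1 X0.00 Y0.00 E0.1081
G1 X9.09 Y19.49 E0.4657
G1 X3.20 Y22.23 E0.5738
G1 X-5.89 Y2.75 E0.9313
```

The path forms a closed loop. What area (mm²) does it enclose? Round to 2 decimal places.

Apply the shoelace formula to the sequence of (X, Y) vertices; enclosed area = 139.72 mm².

139.72 mm²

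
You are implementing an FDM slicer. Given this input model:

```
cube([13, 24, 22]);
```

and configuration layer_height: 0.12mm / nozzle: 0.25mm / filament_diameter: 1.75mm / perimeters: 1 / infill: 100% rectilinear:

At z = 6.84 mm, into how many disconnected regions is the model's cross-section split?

At z = 6.84 mm: the cube (footprint 13×24) is included at this height. The result has 1 disconnected region.

1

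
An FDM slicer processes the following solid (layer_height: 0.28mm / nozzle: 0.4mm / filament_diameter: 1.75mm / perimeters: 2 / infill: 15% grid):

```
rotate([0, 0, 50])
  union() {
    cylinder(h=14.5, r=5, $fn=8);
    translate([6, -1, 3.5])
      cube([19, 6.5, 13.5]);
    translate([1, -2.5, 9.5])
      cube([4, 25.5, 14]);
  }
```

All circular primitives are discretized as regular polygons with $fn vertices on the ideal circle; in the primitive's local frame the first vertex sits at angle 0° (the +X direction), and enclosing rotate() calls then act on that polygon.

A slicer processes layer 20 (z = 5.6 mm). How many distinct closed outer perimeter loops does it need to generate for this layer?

At z = 5.6 mm: the cylinder: section is a regular 8-gon, circumradius r=5; the 19×6.5 cube at (6, -1) contributes its full rectangle; the cube at (1, -2.5) is not intersected at this z (z outside [9.5, 23.5]); Taking the union: the 2 present regions are separate (no shared area or edge), so areas and boundary lengths simply add and each stays a separate island — 2 connected regions; (rotated 50° about Z; rotation is an isometry so areas/perimeters/island counts are preserved). The result has 2 disconnected regions.

2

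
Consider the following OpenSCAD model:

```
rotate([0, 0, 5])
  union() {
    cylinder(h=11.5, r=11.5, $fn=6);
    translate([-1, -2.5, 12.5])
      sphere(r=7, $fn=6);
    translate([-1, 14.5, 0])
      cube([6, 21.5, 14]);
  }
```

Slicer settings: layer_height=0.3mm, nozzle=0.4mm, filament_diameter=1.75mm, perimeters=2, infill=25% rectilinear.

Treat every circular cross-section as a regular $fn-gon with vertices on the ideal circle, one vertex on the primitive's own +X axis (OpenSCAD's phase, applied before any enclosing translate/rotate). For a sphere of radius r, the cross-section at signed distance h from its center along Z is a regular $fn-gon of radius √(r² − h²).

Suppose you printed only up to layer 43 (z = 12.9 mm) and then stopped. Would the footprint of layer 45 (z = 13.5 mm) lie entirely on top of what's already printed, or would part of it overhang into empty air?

Compare the two slices. At z = 12.9: the cylinder does not reach this height (z outside [0, 11.5]); the r=7 sphere at (-1, -2.5) contributes a regular 6-gon of circumradius √(7²−0.4²) = 6.989 (area = (6/2)·6.989²·sin(360°/6) = 126.89 mm²); the 6×21.5 cube at (-1, 14.5) contributes its full rectangle (area 129.00 mm²); Taking the union: the 2 present regions are separate (no shared area or edge), so areas and boundary lengths simply add and each stays a separate island — area = 255.89 mm²; (rotated 5° about Z; rotation is an isometry so areas/perimeters/island counts are preserved). At z = 13.5: the cylinder is absent (z outside [0, 11.5]); the r=7 sphere at (-1, -2.5) contributes a regular 6-gon of circumradius √(7²−1²) = 6.928 (area = (6/2)·6.928²·sin(360°/6) = 124.71 mm²); the cube at (-1, 14.5) is present — its section is the full 6×21.5 rectangle (area 129.00 mm²); Taking the union: the 2 present regions are separate (no shared area or edge), so areas and boundary lengths simply add and each stays a separate island — area = 253.71 mm²; (rotated 5° about Z; rotation is an isometry so areas/perimeters/island counts are preserved). Checking containment: the cross-section at z = 13.5 is a subset of the cross-section at z = 12.9.

entirely on top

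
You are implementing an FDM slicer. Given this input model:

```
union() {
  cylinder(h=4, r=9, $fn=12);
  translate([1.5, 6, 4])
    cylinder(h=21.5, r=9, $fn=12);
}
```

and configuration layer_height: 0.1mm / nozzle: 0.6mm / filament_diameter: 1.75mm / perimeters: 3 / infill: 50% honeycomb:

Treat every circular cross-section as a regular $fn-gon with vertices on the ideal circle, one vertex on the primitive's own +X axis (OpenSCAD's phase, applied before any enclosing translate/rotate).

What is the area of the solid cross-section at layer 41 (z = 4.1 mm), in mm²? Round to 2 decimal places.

At z = 4.1 mm: the cylinder is not intersected at this z (z outside [0, 4]); the r=9 cylinder at (1.5, 6) gives a regular 12-gon of circumradius 9 (constant along its height) (area = (12/2)·9.000²·sin(360°/12) = 243.00 mm²); Taking the union: only the r=9 cylinder at (1.5, 6) is present, so the union is just that shape — area = 243.00 mm². Overall, the cross-section is a single solid region. Net area = 243.00 mm².

243.00 mm²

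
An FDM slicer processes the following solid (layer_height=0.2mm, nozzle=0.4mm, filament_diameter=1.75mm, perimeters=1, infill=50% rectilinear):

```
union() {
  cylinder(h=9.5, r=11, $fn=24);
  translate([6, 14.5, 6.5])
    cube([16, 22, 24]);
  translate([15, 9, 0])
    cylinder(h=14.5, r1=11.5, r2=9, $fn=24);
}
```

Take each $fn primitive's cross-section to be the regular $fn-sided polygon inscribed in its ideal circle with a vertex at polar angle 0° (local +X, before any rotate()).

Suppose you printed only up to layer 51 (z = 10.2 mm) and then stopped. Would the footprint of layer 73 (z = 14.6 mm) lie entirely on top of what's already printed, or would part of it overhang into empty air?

entirely on top

Compare the two slices. At z = 10.2: the cylinder is absent (z outside [0, 9.5]); the 16×22 cube at (6, 14.5) contributes its full rectangle (area 352.00 mm²); the cone at (15, 9) (r1=11.5→r2=9) has section circumradius 9.741 here — a regular 24-gon (area = (24/2)·9.741²·sin(360°/24) = 294.73 mm²); Combining (union): the regions partially overlap — summed areas 646.73 mm² minus the doubly-counted overlap 46.24 mm² gives 600.48 mm² — area = 600.48 mm². At z = 14.6: the cylinder is absent (z outside [0, 9.5]); the cube at (6, 14.5) is present — its section is the full 16×22 rectangle (area 352.00 mm²); the cone at (15, 9) does not reach this height (z outside [0, 14.5]); Merging all regions: only the 16×22 cube at (6, 14.5) is present, so the union is just that shape — area = 352.00 mm². Checking containment: the cross-section at z = 14.6 is a subset of the cross-section at z = 10.2.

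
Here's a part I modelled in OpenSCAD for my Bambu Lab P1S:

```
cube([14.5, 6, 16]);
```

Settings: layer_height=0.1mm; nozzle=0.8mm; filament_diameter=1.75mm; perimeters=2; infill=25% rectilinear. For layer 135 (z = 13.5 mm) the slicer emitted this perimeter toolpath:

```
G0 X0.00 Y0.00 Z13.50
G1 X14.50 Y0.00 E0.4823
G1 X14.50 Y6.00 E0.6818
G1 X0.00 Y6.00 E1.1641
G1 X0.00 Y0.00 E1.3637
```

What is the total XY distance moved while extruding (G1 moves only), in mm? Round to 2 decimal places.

41.00 mm

Sum the Euclidean lengths of each G1 segment: total = 41.00 mm.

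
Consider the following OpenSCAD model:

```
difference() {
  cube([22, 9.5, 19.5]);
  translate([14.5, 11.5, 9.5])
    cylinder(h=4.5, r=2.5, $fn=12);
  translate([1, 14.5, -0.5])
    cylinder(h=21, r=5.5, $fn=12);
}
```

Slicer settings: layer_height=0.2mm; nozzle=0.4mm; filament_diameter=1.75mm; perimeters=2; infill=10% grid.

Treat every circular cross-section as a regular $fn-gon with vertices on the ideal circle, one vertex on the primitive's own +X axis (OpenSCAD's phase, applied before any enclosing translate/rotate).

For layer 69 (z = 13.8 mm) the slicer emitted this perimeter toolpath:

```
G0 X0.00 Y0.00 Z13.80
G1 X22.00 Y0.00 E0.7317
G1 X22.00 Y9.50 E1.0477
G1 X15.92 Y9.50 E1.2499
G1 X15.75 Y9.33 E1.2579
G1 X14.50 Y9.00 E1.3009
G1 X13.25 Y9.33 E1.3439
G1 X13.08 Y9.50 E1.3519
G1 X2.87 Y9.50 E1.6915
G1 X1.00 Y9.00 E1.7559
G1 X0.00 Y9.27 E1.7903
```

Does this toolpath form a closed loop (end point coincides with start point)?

no

Start point (G0): (0.00, 0.00). End point (last G1): the path does not return to the start — open.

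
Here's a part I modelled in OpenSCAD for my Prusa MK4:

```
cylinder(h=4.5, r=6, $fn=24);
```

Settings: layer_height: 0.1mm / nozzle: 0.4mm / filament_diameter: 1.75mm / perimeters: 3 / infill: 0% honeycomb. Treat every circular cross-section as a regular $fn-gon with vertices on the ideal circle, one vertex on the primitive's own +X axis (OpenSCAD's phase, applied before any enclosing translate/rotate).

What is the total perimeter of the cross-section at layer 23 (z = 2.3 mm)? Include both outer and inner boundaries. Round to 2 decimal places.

At z = 2.3 mm: the r=6 cylinder contributes a regular 24-gon of circumradius 6 (perimeter = 2·24·6.000·sin(180°/24) = 37.59 mm). Overall, the cross-section is a single solid region. Total boundary length (outer) = 37.59 mm.

37.59 mm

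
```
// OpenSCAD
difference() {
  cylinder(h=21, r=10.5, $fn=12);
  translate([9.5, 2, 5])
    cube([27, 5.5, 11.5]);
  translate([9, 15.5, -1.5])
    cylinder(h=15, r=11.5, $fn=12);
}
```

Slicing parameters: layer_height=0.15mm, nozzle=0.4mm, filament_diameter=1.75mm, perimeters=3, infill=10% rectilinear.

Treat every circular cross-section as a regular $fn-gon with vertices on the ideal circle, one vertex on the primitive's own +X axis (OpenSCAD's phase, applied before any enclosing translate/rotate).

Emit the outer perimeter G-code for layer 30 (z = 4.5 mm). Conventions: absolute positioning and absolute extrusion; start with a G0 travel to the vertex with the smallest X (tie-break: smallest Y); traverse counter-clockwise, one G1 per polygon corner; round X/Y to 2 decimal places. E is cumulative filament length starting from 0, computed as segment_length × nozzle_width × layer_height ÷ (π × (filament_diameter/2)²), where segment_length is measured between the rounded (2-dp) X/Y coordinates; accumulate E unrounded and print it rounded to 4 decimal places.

At z = 4.5 mm: the cylinder: section is a regular 12-gon, circumradius r=10.5; the cube at (9.5, 2) is not intersected at this z (z outside [5, 16.5]); the cylinder at (9, 15.5): section is a regular 12-gon, circumradius r=11.5; After the difference (first − rest): starting from the r=10.5 cylinder, the r=11.5 cylinder at (9, 15.5) partially overlaps it — only the 29.18 mm² overlap (of its 396.75 mm²) is removed, clipping the outline — 1 connected region. The outline is a single polygon with 14 vertices. Extrusion per mm of travel: 0.4 × 0.15 / (π × 0.875²) = 0.024945. Accumulating E over each segment gives final E = 1.6175.

G0 X-10.50 Y0.00 Z4.50
G1 X-9.09 Y-5.25 E0.1356
G1 X-5.25 Y-9.09 E0.2711
G1 X0.00 Y-10.50 E0.4067
G1 X5.25 Y-9.09 E0.5423
G1 X9.09 Y-5.25 E0.6777
G1 X10.50 Y0.00 E0.8133
G1 X9.40 Y4.11 E0.9195
G1 X9.00 Y4.00 E0.9298
G1 X3.25 Y5.54 E1.0783
G1 X-0.96 Y9.75 E1.2268
G1 X-1.08 Y10.21 E1.2387
G1 X-5.25 Y9.09 E1.3464
G1 X-9.09 Y5.25 E1.4819
G1 X-10.50 Y0.00 E1.6175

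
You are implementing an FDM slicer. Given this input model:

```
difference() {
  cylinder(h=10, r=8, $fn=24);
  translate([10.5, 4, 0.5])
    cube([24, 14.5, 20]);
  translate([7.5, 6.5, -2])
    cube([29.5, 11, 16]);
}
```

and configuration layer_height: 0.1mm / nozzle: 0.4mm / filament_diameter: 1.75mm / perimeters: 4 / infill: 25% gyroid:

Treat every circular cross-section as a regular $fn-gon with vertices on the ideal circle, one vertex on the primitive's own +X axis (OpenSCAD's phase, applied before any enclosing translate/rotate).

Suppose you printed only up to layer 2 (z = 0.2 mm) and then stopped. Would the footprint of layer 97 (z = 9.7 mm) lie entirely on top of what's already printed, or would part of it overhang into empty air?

Compare the two slices. At z = 0.2: the r=8 cylinder gives a regular 24-gon of circumradius 8 (constant along its height) (area = (24/2)·8.000²·sin(360°/24) = 198.77 mm²); the cube at (10.5, 4) does not reach this height (z outside [0.5, 20.5]); the cube at (7.5, 6.5) is present — its section is the full 29.5×11 rectangle (area 324.50 mm²); Subtracting the remaining from the first: starting from the r=8 cylinder (198.77 mm²), the 29.5×11 cube at (7.5, 6.5) misses the remaining region (no effect) — area = 198.77 mm². At z = 9.7: the cylinder: section is a regular 24-gon, circumradius r=8 (area = (24/2)·8.000²·sin(360°/24) = 198.77 mm²); the 24×14.5 cube at (10.5, 4) contributes its full rectangle (area 348.00 mm²); the 29.5×11 cube at (7.5, 6.5) contributes its full rectangle (area 324.50 mm²); After the difference (first − rest): starting from the r=8 cylinder (198.77 mm²), the 24×14.5 cube at (10.5, 4) misses the remaining region (no effect); the 29.5×11 cube at (7.5, 6.5) misses the remaining region (no effect) — area = 198.77 mm². Checking containment: the cross-section at z = 9.7 is a subset of the cross-section at z = 0.2.

entirely on top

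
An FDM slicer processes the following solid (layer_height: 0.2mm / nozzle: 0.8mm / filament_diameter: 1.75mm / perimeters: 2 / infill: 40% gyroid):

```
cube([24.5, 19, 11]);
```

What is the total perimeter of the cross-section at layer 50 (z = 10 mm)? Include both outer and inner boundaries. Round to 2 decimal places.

87.00 mm

At z = 10 mm: the 24.5×19 cube contributes its full rectangle (perimeter 87.00 mm). Overall, the cross-section is a single solid region. Total boundary length (outer) = 87.00 mm.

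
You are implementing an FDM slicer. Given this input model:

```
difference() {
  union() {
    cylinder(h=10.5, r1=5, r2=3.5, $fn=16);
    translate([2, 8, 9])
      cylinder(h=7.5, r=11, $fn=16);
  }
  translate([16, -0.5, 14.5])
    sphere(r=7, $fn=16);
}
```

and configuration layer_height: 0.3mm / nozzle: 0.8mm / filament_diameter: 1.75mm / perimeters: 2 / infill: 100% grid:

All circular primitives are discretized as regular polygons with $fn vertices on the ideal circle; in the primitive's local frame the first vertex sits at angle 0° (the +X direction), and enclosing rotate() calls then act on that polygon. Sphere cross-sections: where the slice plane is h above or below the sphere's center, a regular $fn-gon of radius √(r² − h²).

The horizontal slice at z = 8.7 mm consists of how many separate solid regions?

At z = 8.7 mm: the cone (r1=5→r2=3.5) has section circumradius 3.757 here — a regular 16-gon; the cylinder at (2, 8) is absent (z outside [9, 16.5]); Taking the union: only the cone is present, so the union is just that shape — 1 connected region; the sphere at (16, -0.5): section is a regular 16-gon, circumradius = √(r²−h²) = √(7²−5.8²) = 3.919; Taking the first minus the rest: starting from the result so far, the r=7 sphere at (16, -0.5) misses the remaining region (no effect) — 1 connected region. The result has 1 disconnected region.

1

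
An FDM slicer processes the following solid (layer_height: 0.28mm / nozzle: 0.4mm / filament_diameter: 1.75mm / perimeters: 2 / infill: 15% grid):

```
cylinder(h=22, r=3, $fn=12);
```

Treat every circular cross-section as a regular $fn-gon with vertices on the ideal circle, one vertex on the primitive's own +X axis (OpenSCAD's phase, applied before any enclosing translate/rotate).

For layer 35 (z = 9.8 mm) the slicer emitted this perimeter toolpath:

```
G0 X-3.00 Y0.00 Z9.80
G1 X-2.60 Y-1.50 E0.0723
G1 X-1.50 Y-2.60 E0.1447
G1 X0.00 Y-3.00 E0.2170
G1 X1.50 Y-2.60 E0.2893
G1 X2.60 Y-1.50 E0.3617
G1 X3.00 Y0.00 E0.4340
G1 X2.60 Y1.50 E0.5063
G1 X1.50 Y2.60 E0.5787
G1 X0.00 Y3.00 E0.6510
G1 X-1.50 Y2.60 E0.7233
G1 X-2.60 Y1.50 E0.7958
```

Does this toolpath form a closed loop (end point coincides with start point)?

Start point (G0): (-3.00, 0.00). End point (last G1): the path does not return to the start — open.

no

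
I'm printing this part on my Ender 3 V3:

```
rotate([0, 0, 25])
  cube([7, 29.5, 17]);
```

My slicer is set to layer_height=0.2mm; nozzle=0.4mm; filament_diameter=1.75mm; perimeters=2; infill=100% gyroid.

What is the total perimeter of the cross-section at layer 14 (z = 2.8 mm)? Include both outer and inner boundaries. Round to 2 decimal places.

73.00 mm

At z = 2.8 mm: the cube (footprint 7×29.5) is included at this height (perimeter 73.00 mm); (whole slice rotated 25° about Z — lengths, areas and connectivity unchanged). Overall, the cross-section is a single solid region. Total boundary length (outer) = 73.00 mm.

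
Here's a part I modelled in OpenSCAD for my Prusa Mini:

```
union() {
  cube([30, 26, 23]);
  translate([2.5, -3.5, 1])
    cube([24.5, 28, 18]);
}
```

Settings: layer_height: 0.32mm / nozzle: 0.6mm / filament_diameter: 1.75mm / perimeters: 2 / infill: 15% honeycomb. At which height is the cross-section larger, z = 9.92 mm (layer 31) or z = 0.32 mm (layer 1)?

Layer 31 (z = 9.92): the cube is present — its section is the full 30×26 rectangle (area 780.00 mm²); the 24.5×28 cube at (2.5, -3.5) contributes its full rectangle (area 686.00 mm²); Merging all regions: the regions partially overlap — summed areas 1466.00 mm² minus the doubly-counted overlap 600.25 mm² gives 865.75 mm² — area = 865.75 mm². So its area = 865.75 mm². Layer 1 (z = 0.32): the cube (footprint 30×26) is included at this height (area 780.00 mm²); the cube at (2.5, -3.5) is absent (z outside [1, 19]); Taking the union: only the 30×26 cube is present, so the union is just that shape — area = 780.00 mm². So its area = 780.00 mm². Layer 31 is larger (865.75 vs 780.00 mm²).

layer 31 (z = 9.92 mm)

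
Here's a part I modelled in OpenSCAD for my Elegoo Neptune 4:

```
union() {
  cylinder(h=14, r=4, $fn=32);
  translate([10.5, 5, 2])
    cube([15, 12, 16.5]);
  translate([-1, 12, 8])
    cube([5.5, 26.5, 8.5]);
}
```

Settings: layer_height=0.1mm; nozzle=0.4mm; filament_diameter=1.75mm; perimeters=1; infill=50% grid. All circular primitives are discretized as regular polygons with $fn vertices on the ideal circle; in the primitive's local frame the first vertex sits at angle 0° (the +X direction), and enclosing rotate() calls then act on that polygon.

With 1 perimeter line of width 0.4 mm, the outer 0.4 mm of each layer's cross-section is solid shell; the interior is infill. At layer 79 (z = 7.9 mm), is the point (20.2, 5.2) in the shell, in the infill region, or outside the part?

shell

At z = 7.9 mm: the cylinder: section is a regular 32-gon, circumradius r=4; the 15×12 cube at (10.5, 5) contributes its full rectangle; the cube at (-1, 12) does not reach this height (z outside [8, 16.5]); Taking the union: the 2 present regions are separate (no shared area or edge), so areas and boundary lengths simply add and each stays a separate island — 2 connected regions. Overall, the cross-section has 2 separate islands. The nearest boundary edge runs (25.50, 5.00)→(10.50, 5.00); distance from the point to it = 0.20 mm. (Shell/infill is judged within the island containing the point — the largest one.) The point is inside the cross-section, 0.20 mm from the nearest boundary — within the 0.4 mm shell band (1 × 0.4).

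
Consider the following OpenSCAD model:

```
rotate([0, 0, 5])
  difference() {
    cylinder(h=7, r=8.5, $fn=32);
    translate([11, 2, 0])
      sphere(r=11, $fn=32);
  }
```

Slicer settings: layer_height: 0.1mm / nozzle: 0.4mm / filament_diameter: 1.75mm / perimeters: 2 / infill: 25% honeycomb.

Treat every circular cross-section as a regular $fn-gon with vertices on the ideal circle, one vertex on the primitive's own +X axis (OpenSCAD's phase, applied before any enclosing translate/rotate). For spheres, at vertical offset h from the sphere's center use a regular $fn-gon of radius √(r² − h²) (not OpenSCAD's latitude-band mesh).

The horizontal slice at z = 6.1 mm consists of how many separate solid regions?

At z = 6.1 mm: the r=8.5 cylinder gives a regular 32-gon of circumradius 8.5 (constant along its height); the r=11 sphere at (11, 2) contributes a regular 32-gon of circumradius √(11²−6.1²) = 9.154; Taking the first minus the rest: starting from the r=8.5 cylinder, the r=11 sphere at (11, 2) partially overlaps it — only the 60.58 mm² overlap (of its 261.55 mm²) is removed, clipping the outline — 1 connected region; (whole slice rotated 5° about Z — lengths, areas and connectivity unchanged). The result has 1 disconnected region.

1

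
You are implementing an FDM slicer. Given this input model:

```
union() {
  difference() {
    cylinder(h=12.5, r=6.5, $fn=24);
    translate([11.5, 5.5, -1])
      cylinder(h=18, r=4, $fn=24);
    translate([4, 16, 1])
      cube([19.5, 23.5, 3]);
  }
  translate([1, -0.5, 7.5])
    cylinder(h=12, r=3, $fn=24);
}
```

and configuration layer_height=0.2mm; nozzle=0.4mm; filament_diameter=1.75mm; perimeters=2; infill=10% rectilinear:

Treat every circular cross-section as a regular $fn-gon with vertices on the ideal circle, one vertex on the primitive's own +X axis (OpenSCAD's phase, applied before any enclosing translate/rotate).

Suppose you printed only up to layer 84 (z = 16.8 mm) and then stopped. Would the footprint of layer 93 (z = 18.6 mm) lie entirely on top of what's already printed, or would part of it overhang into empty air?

Compare the two slices. At z = 16.8: the cylinder is absent (z outside [0, 12.5]); the r=4 cylinder at (11.5, 5.5) contributes a regular 24-gon of circumradius 4 (area = (24/2)·4.000²·sin(360°/24) = 49.69 mm²); the cube at (4, 16) is not intersected at this z (z outside [1, 4]); Taking the first minus the rest: the first operand is absent here, so nothing remains; the cylinder at (1, -0.5): section is a regular 24-gon, circumradius r=3 (area = (24/2)·3.000²·sin(360°/24) = 27.95 mm²); Combining (union): only the r=3 cylinder at (1, -0.5) is present, so the union is just that shape — area = 27.95 mm². At z = 18.6: the cylinder does not reach this height (z outside [0, 12.5]); the cylinder at (11.5, 5.5) is absent (z outside [-1, 17]); the cube at (4, 16) is absent (z outside [1, 4]); Taking the first minus the rest: the first operand is absent here, so nothing remains; the r=3 cylinder at (1, -0.5) contributes a regular 24-gon of circumradius 3 (area = (24/2)·3.000²·sin(360°/24) = 27.95 mm²); Taking the union: only the r=3 cylinder at (1, -0.5) is present, so the union is just that shape — area = 27.95 mm². Checking containment: the cross-section at z = 18.6 is a subset of the cross-section at z = 16.8.

entirely on top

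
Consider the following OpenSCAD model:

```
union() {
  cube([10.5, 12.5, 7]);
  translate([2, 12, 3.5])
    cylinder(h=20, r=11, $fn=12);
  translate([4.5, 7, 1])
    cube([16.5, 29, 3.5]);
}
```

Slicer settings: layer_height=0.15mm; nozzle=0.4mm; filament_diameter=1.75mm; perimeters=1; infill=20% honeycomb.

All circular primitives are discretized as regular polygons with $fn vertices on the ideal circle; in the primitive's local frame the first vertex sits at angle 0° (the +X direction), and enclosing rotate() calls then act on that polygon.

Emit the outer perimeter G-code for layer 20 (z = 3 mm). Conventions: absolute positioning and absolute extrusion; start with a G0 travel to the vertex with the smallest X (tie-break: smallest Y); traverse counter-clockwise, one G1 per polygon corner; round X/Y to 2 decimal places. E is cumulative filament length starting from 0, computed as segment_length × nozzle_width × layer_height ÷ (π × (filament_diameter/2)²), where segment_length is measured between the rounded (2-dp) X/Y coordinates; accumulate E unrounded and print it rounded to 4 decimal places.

G0 X0.00 Y0.00 Z3.00
G1 X10.50 Y0.00 E0.2619
G1 X10.50 Y7.00 E0.4365
G1 X21.00 Y7.00 E0.6985
G1 X21.00 Y36.00 E1.4219
G1 X4.50 Y36.00 E1.8335
G1 X4.50 Y12.50 E2.4197
G1 X0.00 Y12.50 E2.5319
G1 X0.00 Y0.00 E2.8437

At z = 3 mm: the 10.5×12.5 cube contributes its full rectangle; the cylinder at (2, 12) is not intersected at this z (z outside [3.5, 23.5]); the cube at (4.5, 7) (footprint 16.5×29) is included at this height; Combining (union): the regions partially overlap (shared area 33.00 mm²), so overlapping operands fuse into one piece — 1 connected region. The outline is a single polygon with 8 vertices. Extrusion per mm of travel: 0.4 × 0.15 / (π × 0.875²) = 0.024945. Accumulating E over each segment gives final E = 2.8437.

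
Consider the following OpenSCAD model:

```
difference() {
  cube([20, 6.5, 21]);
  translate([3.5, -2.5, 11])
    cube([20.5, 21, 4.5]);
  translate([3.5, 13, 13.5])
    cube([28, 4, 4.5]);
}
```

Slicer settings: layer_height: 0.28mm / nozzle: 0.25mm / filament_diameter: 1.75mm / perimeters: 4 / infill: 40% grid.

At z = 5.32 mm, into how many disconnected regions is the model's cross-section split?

1

At z = 5.32 mm: the cube is present — its section is the full 20×6.5 rectangle; the cube at (3.5, -2.5) is not intersected at this z (z outside [11, 15.5]); the cube at (3.5, 13) is absent (z outside [13.5, 18]); Subtracting the remaining from the first: none of the subtracted shapes is present at this height, so the 20×6.5 cube is unchanged — 1 connected region. The result has 1 disconnected region.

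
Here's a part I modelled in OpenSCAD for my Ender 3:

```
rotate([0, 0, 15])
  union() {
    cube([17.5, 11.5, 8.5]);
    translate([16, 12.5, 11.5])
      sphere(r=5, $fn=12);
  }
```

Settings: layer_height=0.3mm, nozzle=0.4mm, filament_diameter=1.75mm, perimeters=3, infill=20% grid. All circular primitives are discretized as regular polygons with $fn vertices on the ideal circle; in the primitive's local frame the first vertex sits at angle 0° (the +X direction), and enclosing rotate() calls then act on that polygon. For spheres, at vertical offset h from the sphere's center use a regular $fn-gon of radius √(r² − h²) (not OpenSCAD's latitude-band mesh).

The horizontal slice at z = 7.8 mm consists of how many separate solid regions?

1

At z = 7.8 mm: the cube (footprint 17.5×11.5) is included at this height; the r=5 sphere at (16, 12.5) slices to a regular 12-gon of circumradius 3.363 (√(r²−h²) with h=3.7 from center); Merging all regions: the regions partially overlap (shared area 8.50 mm²), so overlapping operands fuse into one piece — 1 connected region; (rotated 15° about Z; rotation is an isometry so areas/perimeters/island counts are preserved). The result has 1 disconnected region.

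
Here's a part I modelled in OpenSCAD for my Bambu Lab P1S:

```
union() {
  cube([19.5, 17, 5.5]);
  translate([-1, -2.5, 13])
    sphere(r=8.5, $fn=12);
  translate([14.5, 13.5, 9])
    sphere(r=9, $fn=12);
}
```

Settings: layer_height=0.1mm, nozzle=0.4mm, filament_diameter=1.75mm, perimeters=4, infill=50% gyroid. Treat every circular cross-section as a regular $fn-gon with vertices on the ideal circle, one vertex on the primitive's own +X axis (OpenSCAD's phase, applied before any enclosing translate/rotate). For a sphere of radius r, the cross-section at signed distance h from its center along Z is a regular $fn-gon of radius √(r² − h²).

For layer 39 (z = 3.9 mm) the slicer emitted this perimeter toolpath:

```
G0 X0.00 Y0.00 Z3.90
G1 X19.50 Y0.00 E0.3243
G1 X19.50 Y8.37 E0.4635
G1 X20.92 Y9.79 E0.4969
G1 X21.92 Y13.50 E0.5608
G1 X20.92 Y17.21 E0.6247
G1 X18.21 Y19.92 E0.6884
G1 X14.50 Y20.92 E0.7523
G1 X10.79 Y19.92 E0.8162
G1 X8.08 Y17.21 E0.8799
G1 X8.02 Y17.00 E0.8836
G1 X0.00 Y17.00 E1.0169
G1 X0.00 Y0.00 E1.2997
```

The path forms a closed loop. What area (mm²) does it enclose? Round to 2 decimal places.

Apply the shoelace formula to the sequence of (X, Y) vertices; enclosed area = 380.32 mm².

380.32 mm²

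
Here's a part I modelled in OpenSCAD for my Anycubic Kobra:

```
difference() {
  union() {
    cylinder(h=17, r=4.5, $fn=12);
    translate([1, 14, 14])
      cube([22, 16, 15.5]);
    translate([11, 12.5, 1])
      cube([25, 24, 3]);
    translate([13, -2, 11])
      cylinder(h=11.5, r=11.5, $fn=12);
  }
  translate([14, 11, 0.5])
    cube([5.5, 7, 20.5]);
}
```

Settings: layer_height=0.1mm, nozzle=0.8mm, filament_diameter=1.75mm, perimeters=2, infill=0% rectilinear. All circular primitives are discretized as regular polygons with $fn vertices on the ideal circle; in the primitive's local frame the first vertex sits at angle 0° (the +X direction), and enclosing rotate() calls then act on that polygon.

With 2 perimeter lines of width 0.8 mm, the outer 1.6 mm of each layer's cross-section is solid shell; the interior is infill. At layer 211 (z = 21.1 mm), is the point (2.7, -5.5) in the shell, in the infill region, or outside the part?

shell

At z = 21.1 mm: the cylinder does not reach this height (z outside [0, 17]); the cube at (1, 14) is present — its section is the full 22×16 rectangle; the cube at (11, 12.5) does not reach this height (z outside [1, 4]); the cylinder at (13, -2): section is a regular 12-gon, circumradius r=11.5; Combining (union): the 2 present regions are separate (no shared area or edge), so areas and boundary lengths simply add and each stays a separate island — 2 connected regions; the cube at (14, 11) is absent (z outside [0.5, 21]); Taking the first minus the rest: none of the subtracted shapes is present at this height, so the result so far is unchanged — 2 connected regions. Overall, the cross-section has 2 separate islands. The nearest boundary edge runs (3.04, -7.75)→(1.50, -2.00); distance from the point to it = 0.25 mm. (Shell/infill is judged within the island containing the point — the largest one.) The point is inside the cross-section, 0.25 mm from the nearest boundary — within the 1.6 mm shell band (2 × 0.8).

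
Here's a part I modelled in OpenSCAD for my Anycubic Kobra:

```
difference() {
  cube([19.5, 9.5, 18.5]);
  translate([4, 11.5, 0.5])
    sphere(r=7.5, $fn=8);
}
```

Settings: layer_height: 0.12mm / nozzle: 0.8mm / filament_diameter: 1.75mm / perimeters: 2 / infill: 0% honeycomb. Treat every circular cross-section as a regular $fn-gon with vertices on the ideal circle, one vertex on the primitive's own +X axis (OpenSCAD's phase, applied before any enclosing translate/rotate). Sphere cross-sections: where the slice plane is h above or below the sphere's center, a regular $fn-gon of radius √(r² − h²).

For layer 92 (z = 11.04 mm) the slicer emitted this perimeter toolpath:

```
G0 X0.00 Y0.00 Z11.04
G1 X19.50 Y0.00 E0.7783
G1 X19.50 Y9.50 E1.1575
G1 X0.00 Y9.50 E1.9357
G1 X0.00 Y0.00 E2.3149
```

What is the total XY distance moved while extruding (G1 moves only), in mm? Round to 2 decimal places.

Sum the Euclidean lengths of each G1 segment: total = 58.00 mm.

58.00 mm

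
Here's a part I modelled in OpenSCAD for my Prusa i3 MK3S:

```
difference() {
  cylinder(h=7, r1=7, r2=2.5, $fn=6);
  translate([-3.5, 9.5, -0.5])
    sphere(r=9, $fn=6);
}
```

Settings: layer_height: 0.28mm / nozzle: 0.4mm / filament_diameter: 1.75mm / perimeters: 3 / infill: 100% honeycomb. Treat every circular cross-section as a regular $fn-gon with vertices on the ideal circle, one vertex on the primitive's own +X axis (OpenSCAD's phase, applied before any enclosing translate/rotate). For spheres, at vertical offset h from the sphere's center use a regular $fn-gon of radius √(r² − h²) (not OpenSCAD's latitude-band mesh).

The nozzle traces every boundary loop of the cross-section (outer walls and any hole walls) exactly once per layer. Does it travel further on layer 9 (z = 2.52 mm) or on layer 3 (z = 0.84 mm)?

Layer 9 (z = 2.52): the cone contributes a regular 6-gon of circumradius 5.380 (interpolated between r1=7 and r2=2.5 at t=0.360) (perimeter = 2·6·5.380·sin(180°/6) = 32.28 mm); the sphere at (-3.5, 9.5): section is a regular 6-gon, circumradius = √(r²−h²) = √(9²−3.02²) = 8.478 (perimeter = 2·6·8.478·sin(180°/6) = 50.87 mm); After the difference (first − rest): starting from the cone, the r=9 sphere at (-3.5, 9.5) partially overlaps it — only the 12.19 mm² overlap (of its 186.75 mm²) is removed, clipping the outline — boundary = 32.28 mm. So its perimeter = 32.28 mm. Layer 3 (z = 0.84): the cone contributes a regular 6-gon of circumradius 6.460 (interpolated between r1=7 and r2=2.5 at t=0.120) (perimeter = 2·6·6.460·sin(180°/6) = 38.76 mm); the r=9 sphere at (-3.5, 9.5) contributes a regular 6-gon of circumradius √(9²−1.34²) = 8.900 (perimeter = 2·6·8.900·sin(180°/6) = 53.40 mm); Subtracting the remaining from the first: starting from the cone, the r=9 sphere at (-3.5, 9.5) partially overlaps it — only the 24.24 mm² overlap (of its 205.78 mm²) is removed, clipping the outline — boundary = 38.76 mm. So its perimeter = 38.76 mm. Layer 3 is larger (38.76 vs 32.28 mm).

layer 3 (z = 0.84 mm)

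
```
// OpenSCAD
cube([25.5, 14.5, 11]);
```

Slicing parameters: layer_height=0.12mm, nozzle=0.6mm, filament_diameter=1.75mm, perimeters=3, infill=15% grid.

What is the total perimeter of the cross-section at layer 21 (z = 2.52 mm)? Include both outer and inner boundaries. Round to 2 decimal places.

At z = 2.52 mm: the 25.5×14.5 cube contributes its full rectangle (perimeter 80.00 mm). Overall, the cross-section is a single solid region. Total boundary length (outer) = 80.00 mm.

80.00 mm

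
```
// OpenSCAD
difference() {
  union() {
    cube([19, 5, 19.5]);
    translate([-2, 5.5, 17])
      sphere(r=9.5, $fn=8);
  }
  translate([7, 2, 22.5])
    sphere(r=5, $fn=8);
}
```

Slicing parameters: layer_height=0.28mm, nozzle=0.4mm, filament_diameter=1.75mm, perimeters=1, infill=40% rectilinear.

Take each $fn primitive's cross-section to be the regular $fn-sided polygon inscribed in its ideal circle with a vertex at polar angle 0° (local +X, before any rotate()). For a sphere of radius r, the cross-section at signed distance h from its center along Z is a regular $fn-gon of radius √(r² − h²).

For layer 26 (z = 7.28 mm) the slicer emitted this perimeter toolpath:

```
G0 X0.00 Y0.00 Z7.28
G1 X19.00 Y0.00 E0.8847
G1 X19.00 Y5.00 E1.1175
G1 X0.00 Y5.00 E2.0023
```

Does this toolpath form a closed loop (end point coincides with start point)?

Start point (G0): (0.00, 0.00). End point (last G1): the path does not return to the start — open.

no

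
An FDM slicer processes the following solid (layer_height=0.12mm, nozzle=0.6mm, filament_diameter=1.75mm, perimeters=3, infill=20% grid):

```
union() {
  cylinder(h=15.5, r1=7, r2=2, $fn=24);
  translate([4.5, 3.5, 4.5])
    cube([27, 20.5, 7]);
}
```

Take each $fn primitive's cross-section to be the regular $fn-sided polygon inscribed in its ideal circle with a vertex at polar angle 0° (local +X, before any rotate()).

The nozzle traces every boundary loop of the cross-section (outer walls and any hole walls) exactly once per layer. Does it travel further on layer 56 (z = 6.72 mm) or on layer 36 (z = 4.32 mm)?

layer 56 (z = 6.72 mm)

Layer 56 (z = 6.72): the cone: at t=0.434 of its height the radius interpolates to r₁+(r₂−r₁)t = 4.832, giving a regular 24-gon of that circumradius (perimeter = 2·24·4.832·sin(180°/24) = 30.28 mm); the cube at (4.5, 3.5) is present — its section is the full 27×20.5 rectangle (perimeter 95.00 mm); Taking the union: the 2 present regions are separate (no shared area or edge), so areas and boundary lengths simply add and each stays a separate island — boundary = 125.28 mm. So its perimeter = 125.28 mm. Layer 36 (z = 4.32): the cone: at t=0.279 of its height the radius interpolates to r₁+(r₂−r₁)t = 5.606, giving a regular 24-gon of that circumradius (perimeter = 2·24·5.606·sin(180°/24) = 35.13 mm); the cube at (4.5, 3.5) does not reach this height (z outside [4.5, 11.5]); Combining (union): only the cone is present, so the union is just that shape — boundary = 35.13 mm. So its perimeter = 35.13 mm. Layer 56 is larger (125.28 vs 35.13 mm).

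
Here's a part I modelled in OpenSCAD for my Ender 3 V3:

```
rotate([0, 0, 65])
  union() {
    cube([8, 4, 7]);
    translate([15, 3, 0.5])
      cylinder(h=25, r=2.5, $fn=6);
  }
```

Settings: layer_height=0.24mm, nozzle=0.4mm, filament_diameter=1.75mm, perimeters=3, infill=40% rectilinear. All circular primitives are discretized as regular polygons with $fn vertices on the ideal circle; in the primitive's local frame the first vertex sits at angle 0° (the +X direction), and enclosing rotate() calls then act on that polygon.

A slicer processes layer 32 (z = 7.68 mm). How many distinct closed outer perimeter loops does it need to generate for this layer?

At z = 7.68 mm: the cube is not intersected at this z (z outside [0, 7]); the r=2.5 cylinder at (15, 3) gives a regular 6-gon of circumradius 2.5 (constant along its height); Taking the union: only the r=2.5 cylinder at (15, 3) is present, so the union is just that shape — 1 connected region; (rotated 65° about Z; rotation is an isometry so areas/perimeters/island counts are preserved). The result has 1 disconnected region.

1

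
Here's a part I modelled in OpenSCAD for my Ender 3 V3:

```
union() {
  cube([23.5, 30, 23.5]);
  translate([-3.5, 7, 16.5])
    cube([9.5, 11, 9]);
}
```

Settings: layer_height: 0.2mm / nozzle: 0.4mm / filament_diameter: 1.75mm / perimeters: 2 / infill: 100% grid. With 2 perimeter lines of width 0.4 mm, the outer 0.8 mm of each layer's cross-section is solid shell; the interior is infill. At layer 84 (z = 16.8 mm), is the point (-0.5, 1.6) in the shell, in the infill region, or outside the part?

At z = 16.8 mm: the 23.5×30 cube contributes its full rectangle; the 9.5×11 cube at (-3.5, 7) contributes its full rectangle; Merging all regions: the regions partially overlap (shared area 66.00 mm²), so overlapping operands fuse into one piece — 1 connected region. Overall, the cross-section is a single solid region. The nearest boundary edge runs (0.00, 0.00)→(0.00, 7.00); distance from the point to it = 0.50 mm. The point is not inside any of the regions above, so it lies outside the cross-section (0.50 mm from the nearest boundary).

outside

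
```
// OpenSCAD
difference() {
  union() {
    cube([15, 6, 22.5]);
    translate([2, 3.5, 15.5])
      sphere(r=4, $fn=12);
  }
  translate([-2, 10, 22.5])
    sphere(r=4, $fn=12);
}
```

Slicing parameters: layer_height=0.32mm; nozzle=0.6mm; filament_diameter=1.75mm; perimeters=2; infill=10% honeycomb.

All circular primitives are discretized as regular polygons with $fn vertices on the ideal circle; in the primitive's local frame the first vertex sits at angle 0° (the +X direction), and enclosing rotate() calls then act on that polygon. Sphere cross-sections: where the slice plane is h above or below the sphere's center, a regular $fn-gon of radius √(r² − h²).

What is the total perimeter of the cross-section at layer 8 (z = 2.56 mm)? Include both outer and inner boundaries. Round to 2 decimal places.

At z = 2.56 mm: the cube is present — its section is the full 15×6 rectangle (perimeter 42.00 mm); the sphere at (2, 3.5) is absent (|z−center|=12.940 > r=4); Combining (union): only the 15×6 cube is present, so the union is just that shape — boundary = 42.00 mm; the sphere at (-2, 10) is absent (|z−center|=19.940 > r=4); Subtracting the remaining from the first: none of the subtracted shapes is present at this height, so that combined region is unchanged — boundary = 42.00 mm. Overall, the cross-section is a single solid region. Total boundary length (outer) = 42.00 mm.

42.00 mm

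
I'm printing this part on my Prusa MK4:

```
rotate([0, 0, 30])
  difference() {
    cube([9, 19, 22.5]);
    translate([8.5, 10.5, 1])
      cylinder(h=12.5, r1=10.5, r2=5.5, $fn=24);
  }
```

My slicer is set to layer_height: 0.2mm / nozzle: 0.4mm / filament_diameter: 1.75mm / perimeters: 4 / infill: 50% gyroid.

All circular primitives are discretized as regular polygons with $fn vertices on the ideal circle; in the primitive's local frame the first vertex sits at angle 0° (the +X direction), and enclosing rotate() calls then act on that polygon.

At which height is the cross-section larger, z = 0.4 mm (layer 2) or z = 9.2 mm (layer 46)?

layer 2 (z = 0.4 mm)

Layer 2 (z = 0.4): the 9×19 cube contributes its full rectangle (area 171.00 mm²); the cone at (8.5, 10.5) does not reach this height (z outside [1, 13.5]); Taking the first minus the rest: none of the subtracted shapes is present at this height, so the 9×19 cube is unchanged — area = 171.00 mm²; (rotated 30° about Z; rotation is an isometry so areas/perimeters/island counts are preserved). So its area = 171.00 mm². Layer 46 (z = 9.2): the cube (footprint 9×19) is included at this height (area 171.00 mm²); the cone at (8.5, 10.5) contributes a regular 24-gon of circumradius 7.220 (interpolated between r1=10.5 and r2=5.5 at t=0.656) (area = (24/2)·7.220²·sin(360°/24) = 161.90 mm²); After the difference (first − rest): starting from the 9×19 cube (171.00 mm²), the cone at (8.5, 10.5) partially overlaps it — only the 88.14 mm² overlap (of its 161.90 mm²) is removed, clipping the outline — area = 82.86 mm²; (whole slice rotated 30° about Z — lengths, areas and connectivity unchanged). So its area = 82.86 mm². Layer 2 is larger (171.00 vs 82.86 mm²).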